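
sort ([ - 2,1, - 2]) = [-2, - 2,1] 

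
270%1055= 270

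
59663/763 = 59663/763 = 78.20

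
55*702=38610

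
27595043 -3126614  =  24468429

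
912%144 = 48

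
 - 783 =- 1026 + 243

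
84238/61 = 84238/61= 1380.95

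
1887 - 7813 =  - 5926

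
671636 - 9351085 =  - 8679449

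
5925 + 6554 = 12479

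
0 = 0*7447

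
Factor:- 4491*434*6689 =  - 13037489766 = -2^1*3^2*7^1*31^1*499^1*6689^1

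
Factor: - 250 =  - 2^1*5^3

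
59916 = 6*9986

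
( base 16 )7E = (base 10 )126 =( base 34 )3O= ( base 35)3l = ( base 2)1111110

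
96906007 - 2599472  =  94306535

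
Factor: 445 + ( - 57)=388 =2^2*97^1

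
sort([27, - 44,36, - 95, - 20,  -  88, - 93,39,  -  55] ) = [-95 , - 93, - 88, - 55,- 44, - 20,27,36,39 ]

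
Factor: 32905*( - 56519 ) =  - 1859757695=-  5^1*6581^1*56519^1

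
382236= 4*95559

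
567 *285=161595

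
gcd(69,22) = 1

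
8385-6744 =1641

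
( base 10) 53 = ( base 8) 65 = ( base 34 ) 1j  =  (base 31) 1m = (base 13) 41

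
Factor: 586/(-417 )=  -  2^1*3^( -1 )*139^(- 1 )*293^1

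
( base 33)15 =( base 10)38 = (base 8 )46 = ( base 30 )18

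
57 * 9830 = 560310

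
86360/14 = 6168  +  4/7= 6168.57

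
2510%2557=2510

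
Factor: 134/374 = 67/187 = 11^( -1) * 17^( - 1)*67^1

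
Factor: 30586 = 2^1 *41^1 *373^1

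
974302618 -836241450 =138061168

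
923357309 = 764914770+158442539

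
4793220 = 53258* 90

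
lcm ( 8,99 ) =792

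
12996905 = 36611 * 355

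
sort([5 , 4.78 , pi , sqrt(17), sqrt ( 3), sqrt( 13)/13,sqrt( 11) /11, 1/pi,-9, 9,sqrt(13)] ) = [-9, sqrt(13)/13,sqrt( 11 ) /11,  1/pi , sqrt( 3), pi,sqrt ( 13), sqrt( 17), 4.78, 5,9 ]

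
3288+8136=11424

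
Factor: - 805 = - 5^1*7^1*23^1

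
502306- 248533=253773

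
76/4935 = 76/4935 =0.02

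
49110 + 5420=54530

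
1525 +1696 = 3221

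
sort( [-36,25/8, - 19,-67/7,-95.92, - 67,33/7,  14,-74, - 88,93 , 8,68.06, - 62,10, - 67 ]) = [ - 95.92,-88, - 74,-67,-67,  -  62,-36,-19,-67/7,25/8,  33/7,  8,10,14,68.06, 93]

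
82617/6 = 27539/2 = 13769.50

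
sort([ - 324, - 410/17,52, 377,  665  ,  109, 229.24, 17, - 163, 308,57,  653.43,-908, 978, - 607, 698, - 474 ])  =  [ - 908, - 607, - 474, - 324, - 163, - 410/17, 17, 52, 57, 109,229.24, 308, 377, 653.43, 665, 698 , 978]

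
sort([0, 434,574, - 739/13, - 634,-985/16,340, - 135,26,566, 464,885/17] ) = [  -  634, -135,-985/16,-739/13,0, 26 , 885/17, 340, 434 , 464,566,574] 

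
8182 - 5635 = 2547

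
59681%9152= 4769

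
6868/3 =2289 + 1/3 = 2289.33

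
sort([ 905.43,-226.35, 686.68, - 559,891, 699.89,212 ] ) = [ - 559, - 226.35, 212, 686.68,699.89, 891, 905.43 ] 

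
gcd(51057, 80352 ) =837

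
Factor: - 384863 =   -  17^1 *22639^1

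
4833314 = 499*9686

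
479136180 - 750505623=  - 271369443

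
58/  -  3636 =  - 1 + 1789/1818 = - 0.02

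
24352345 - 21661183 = 2691162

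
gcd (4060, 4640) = 580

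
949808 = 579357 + 370451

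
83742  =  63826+19916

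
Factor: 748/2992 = 1/4 = 2^( - 2)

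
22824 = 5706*4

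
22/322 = 11/161=0.07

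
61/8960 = 61/8960 = 0.01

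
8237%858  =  515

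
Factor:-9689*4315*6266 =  - 261969147310 = - 2^1 *5^1*13^1*241^1*863^1*9689^1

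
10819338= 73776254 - 62956916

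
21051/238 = 21051/238 = 88.45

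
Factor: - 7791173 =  - 13^1*599321^1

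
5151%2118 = 915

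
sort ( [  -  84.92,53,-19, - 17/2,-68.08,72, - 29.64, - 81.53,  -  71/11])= [-84.92 , - 81.53,-68.08  ,  -  29.64, - 19,  -  17/2,  -  71/11 , 53,72]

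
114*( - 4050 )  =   - 461700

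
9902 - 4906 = 4996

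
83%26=5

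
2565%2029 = 536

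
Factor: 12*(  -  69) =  - 2^2 * 3^2*23^1= -  828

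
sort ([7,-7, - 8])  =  [ - 8, - 7, 7 ] 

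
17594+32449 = 50043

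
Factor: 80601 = 3^1*67^1*401^1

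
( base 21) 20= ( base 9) 46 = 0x2A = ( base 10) 42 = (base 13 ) 33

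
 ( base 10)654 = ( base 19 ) 1f8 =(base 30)lo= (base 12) 466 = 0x28E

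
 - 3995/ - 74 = 53 +73/74 = 53.99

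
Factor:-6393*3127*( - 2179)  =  3^1*53^1*59^1*2131^1 * 2179^1  =  43560195069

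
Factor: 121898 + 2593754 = 2715652=   2^2*37^1*59^1*311^1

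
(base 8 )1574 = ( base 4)31330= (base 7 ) 2413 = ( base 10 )892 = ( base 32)RS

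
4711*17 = 80087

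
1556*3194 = 4969864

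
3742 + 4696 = 8438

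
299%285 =14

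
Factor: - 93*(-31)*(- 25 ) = - 3^1* 5^2*31^2=- 72075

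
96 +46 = 142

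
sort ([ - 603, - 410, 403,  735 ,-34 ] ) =[ - 603 , - 410, - 34, 403, 735 ]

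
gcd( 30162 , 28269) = 3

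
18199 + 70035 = 88234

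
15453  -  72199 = -56746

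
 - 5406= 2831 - 8237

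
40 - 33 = 7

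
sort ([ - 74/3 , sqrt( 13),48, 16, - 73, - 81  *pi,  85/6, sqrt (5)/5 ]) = [ - 81*pi,  -  73, - 74/3, sqrt (5 ) /5, sqrt(13),85/6 , 16, 48] 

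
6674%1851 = 1121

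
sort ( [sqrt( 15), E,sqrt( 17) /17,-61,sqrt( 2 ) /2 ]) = [  -  61, sqrt(17 ) /17, sqrt( 2 )/2, E,  sqrt( 15)]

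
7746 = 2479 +5267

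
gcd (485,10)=5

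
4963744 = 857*5792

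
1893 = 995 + 898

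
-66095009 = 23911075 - 90006084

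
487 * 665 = 323855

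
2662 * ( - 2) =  - 5324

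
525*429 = 225225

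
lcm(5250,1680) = 42000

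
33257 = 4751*7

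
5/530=1/106 =0.01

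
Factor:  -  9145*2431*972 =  - 2^2*3^5*5^1*11^1*13^1*17^1*31^1*59^1 = -21609013140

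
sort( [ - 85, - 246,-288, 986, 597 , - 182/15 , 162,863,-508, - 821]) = [ - 821, - 508, - 288 ,-246,-85 , - 182/15,162 , 597, 863, 986]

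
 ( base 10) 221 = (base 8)335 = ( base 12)165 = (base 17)D0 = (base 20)b1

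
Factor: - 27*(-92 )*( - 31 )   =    -  77004 = - 2^2*3^3*23^1*31^1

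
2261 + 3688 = 5949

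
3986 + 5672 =9658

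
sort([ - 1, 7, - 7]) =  [ - 7, - 1, 7 ]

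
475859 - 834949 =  - 359090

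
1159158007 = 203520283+955637724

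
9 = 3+6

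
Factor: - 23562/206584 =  - 2^(-2)*3^2*7^ ( - 1)*11^1*31^( - 1) = - 99/868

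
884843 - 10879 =873964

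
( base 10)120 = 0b1111000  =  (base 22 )5A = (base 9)143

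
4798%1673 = 1452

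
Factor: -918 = -2^1*3^3*17^1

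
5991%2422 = 1147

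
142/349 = 142/349 = 0.41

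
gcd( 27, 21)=3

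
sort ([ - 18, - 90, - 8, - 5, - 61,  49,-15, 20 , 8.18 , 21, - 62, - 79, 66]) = [ - 90, - 79,-62, - 61,-18, - 15 , - 8,-5, 8.18, 20, 21 , 49, 66]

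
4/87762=2/43881 =0.00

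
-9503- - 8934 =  - 569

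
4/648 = 1/162=0.01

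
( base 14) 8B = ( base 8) 173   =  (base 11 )102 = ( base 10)123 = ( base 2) 1111011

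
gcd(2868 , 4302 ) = 1434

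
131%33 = 32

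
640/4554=320/2277 = 0.14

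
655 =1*655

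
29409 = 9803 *3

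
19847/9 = 19847/9= 2205.22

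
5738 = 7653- 1915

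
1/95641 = 1/95641 = 0.00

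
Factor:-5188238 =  - 2^1*11^3*1949^1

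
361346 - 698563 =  - 337217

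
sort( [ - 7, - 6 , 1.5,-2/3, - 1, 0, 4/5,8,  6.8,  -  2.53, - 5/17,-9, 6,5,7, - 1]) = [- 9, - 7,-6,-2.53, - 1, - 1,- 2/3, - 5/17,0,4/5,1.5,5,6,6.8,7,8]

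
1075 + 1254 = 2329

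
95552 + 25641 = 121193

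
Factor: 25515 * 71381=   1821286215 = 3^6*5^1 *7^1*41^1*1741^1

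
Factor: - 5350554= -2^1 * 3^2*11^1*  61^1 * 443^1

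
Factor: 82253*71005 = 5^1*11^1 * 83^1*991^1*1291^1=5840374265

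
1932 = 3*644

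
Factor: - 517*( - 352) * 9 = 2^5*3^2*11^2  *47^1  =  1637856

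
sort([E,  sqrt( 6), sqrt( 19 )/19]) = [sqrt( 19) /19,sqrt( 6), E] 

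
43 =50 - 7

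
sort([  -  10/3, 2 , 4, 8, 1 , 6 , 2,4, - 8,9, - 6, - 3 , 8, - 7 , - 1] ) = [  -  8, - 7, - 6,-10/3, - 3, - 1 , 1, 2, 2,4, 4,6, 8 , 8,  9] 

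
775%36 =19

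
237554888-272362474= - 34807586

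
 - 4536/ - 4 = 1134 + 0/1   =  1134.00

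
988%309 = 61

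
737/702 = 1 + 35/702 = 1.05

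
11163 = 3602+7561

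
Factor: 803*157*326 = 41099146 = 2^1*11^1*73^1 * 157^1*163^1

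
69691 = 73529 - 3838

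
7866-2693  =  5173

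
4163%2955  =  1208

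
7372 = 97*76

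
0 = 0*303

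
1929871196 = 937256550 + 992614646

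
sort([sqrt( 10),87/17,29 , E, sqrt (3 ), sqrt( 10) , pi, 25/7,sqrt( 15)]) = [ sqrt( 3), E,pi, sqrt ( 10),sqrt (10), 25/7, sqrt( 15 ),87/17,29] 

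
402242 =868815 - 466573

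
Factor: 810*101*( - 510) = -2^2*3^5*5^2*17^1*101^1 =- 41723100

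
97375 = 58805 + 38570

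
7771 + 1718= 9489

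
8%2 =0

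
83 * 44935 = 3729605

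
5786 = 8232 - 2446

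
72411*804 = 58218444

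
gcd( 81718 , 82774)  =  2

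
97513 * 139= 13554307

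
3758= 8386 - 4628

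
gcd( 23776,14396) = 4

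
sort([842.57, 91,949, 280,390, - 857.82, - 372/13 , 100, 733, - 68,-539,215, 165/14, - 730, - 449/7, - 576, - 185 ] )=[  -  857.82, - 730, - 576,  -  539,- 185, - 68,  -  449/7,-372/13,165/14,  91, 100, 215, 280, 390,733,  842.57,949]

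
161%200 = 161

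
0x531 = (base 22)2G9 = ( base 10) 1329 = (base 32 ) 19h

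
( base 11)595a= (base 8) 17201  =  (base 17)1a06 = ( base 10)7809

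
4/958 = 2/479 = 0.00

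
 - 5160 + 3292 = -1868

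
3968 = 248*16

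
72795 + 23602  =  96397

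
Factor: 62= 2^1*31^1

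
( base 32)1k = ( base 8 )64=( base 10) 52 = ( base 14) 3a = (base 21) 2A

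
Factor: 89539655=5^1*383^1*46757^1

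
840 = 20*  42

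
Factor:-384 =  - 2^7*3^1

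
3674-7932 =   -  4258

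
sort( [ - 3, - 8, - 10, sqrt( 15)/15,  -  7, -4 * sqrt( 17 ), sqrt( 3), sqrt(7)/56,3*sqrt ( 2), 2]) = [-4 * sqrt(17 ),-10 , - 8,-7, - 3,sqrt(7 ) /56, sqrt(15)/15, sqrt( 3 ),2, 3*sqrt(2)] 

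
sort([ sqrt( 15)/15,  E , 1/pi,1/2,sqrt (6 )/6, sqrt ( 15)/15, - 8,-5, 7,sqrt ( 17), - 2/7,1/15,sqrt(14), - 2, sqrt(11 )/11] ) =[ - 8,- 5, - 2, - 2/7,1/15,sqrt(15) /15,sqrt( 15)/15,sqrt(11) /11, 1/pi, sqrt(6)/6, 1/2,E, sqrt( 14),sqrt( 17 ), 7] 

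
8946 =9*994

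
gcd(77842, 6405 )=1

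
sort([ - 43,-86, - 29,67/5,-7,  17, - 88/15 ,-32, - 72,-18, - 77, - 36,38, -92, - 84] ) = [ - 92, - 86, - 84, - 77 ,-72, - 43, - 36, - 32, - 29, - 18, - 7,-88/15,67/5,17,38]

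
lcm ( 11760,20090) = 482160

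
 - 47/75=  - 47/75 = - 0.63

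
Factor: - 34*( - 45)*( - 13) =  - 2^1* 3^2* 5^1*13^1*17^1= -19890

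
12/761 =12/761 =0.02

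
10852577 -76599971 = -65747394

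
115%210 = 115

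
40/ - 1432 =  - 1  +  174/179 = -0.03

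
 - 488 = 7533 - 8021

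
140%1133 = 140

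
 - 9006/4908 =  - 1501/818 = -1.83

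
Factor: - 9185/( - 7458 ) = 2^(-1)*3^( - 1 )*5^1*113^ ( - 1 ) * 167^1 = 835/678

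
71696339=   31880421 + 39815918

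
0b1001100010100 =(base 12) 29b0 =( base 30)5co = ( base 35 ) 3YJ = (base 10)4884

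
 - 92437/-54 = 1711+43/54 = 1711.80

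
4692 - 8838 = - 4146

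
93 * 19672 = 1829496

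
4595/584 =7 + 507/584 = 7.87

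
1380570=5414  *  255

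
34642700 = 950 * 36466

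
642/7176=107/1196 =0.09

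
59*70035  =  4132065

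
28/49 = 4/7 = 0.57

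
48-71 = - 23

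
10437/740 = 10437/740 = 14.10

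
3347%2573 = 774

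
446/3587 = 446/3587 = 0.12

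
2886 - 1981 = 905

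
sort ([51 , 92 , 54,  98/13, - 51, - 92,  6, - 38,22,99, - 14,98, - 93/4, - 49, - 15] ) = [ - 92, - 51,  -  49, - 38, - 93/4, - 15, -14 , 6,  98/13,  22,51,54, 92, 98, 99]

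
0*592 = 0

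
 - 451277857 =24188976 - 475466833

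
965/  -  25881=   -  965/25881=-0.04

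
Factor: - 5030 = -2^1 * 5^1* 503^1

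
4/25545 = 4/25545=0.00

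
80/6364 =20/1591 = 0.01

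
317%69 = 41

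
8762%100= 62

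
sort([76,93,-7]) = [-7, 76, 93 ]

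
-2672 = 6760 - 9432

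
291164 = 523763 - 232599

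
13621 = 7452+6169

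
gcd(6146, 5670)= 14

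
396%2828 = 396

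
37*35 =1295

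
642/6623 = 642/6623 = 0.10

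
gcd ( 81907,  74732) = 7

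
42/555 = 14/185 = 0.08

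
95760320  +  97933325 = 193693645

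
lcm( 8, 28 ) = 56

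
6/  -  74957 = - 6/74957 = -0.00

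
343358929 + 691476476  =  1034835405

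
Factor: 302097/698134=2^( - 1 )*3^1*103^( - 1 )*3389^( - 1)*100699^1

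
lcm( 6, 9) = 18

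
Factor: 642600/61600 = 459/44 = 2^(-2 )*3^3* 11^(-1)*17^1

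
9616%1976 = 1712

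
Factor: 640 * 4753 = 3041920 = 2^7 *5^1* 7^2*97^1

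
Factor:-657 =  -3^2*73^1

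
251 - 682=  -  431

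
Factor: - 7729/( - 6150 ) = 2^( - 1 )*3^( - 1)*5^(- 2 )*41^(-1)*59^1*131^1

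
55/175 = 11/35  =  0.31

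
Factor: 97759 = 29^1*3371^1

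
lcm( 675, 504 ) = 37800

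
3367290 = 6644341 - 3277051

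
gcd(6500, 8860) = 20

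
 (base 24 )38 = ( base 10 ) 80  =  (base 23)3b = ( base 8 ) 120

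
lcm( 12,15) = 60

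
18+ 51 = 69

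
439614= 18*24423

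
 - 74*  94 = - 6956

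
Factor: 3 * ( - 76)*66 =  - 2^3*3^2*11^1 * 19^1 = - 15048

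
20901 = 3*6967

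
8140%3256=1628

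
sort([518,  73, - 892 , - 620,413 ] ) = [ - 892 , - 620, 73 , 413,518]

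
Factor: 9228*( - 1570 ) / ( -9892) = 3621990/2473= 2^1*3^1 * 5^1*157^1*769^1*2473^ ( - 1 ) 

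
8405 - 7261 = 1144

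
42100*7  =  294700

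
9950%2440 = 190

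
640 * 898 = 574720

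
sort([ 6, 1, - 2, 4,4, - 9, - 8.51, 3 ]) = [-9, - 8.51, - 2,1, 3, 4 , 4,6 ]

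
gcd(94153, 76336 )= 1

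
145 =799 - 654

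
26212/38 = 689 + 15/19 = 689.79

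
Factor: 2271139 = 13^1*174703^1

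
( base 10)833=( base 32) Q1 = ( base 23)1d5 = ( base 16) 341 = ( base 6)3505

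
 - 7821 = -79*99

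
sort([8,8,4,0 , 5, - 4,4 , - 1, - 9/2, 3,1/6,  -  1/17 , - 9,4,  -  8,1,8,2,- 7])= [ - 9, - 8, - 7, - 9/2,-4,-1,  -  1/17, 0,1/6, 1,2, 3,4,4, 4,5,8, 8,8]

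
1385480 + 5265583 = 6651063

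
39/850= 39/850= 0.05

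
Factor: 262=2^1*131^1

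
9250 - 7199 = 2051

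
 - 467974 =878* ( - 533)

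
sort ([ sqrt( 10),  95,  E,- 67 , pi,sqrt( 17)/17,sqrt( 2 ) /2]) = [ - 67, sqrt(17) /17, sqrt( 2)/2,E,pi,sqrt( 10) , 95]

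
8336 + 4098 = 12434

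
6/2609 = 6/2609  =  0.00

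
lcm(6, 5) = 30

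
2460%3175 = 2460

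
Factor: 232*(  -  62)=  - 2^4 * 29^1*31^1 = -  14384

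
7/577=7/577 = 0.01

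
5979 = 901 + 5078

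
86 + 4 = 90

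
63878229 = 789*80961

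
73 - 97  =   - 24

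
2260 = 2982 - 722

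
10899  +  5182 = 16081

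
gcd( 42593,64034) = 1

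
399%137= 125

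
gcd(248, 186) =62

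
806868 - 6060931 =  - 5254063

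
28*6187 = 173236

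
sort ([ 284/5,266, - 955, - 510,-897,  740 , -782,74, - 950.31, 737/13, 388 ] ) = [ - 955, - 950.31, - 897,  -  782,-510,737/13,284/5,74, 266,388, 740] 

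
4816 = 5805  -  989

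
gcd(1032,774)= 258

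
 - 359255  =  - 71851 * 5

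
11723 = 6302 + 5421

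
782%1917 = 782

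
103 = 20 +83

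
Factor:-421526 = - 2^1* 7^1*30109^1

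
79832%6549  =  1244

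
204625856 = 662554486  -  457928630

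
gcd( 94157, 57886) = 1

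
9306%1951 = 1502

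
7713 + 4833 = 12546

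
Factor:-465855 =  - 3^1 *5^1*13^1*2389^1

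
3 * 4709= 14127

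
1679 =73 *23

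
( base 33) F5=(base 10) 500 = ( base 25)K0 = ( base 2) 111110100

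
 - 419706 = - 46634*9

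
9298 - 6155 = 3143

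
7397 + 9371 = 16768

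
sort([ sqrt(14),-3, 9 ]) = [-3, sqrt ( 14 ), 9 ]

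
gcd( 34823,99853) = 1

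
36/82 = 18/41 = 0.44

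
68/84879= 68/84879=0.00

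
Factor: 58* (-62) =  - 2^2*29^1*31^1 = -  3596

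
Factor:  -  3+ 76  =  73^1  =  73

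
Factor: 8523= 3^2*947^1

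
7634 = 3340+4294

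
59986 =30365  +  29621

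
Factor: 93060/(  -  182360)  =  -2^(-1)*3^2 * 11^1*97^(- 1 ) = - 99/194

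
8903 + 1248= 10151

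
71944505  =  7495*9599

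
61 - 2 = 59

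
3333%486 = 417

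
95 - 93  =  2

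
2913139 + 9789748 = 12702887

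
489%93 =24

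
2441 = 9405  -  6964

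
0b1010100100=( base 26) 100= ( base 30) mg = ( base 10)676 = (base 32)l4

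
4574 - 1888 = 2686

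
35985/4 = 8996 + 1/4 = 8996.25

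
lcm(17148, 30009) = 120036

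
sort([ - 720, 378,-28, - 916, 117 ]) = [ - 916, - 720, -28, 117,  378]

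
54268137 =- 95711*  ( - 567 )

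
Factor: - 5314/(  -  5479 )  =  2^1 * 2657^1*5479^( - 1) 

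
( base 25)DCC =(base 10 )8437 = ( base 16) 20F5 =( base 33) 7om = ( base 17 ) 1c35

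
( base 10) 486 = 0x1e6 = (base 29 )GM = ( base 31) fl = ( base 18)190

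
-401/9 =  - 401/9 = - 44.56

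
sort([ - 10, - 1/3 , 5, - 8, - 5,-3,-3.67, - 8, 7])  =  [  -  10, - 8, - 8, - 5, - 3.67, - 3,-1/3, 5, 7]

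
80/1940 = 4/97=0.04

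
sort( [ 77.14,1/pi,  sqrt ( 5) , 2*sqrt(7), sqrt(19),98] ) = [ 1/pi, sqrt(5 ), sqrt( 19),  2 * sqrt (7),  77.14,98 ]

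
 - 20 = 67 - 87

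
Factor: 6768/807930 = 2^3*5^ (  -  1)*191^( - 1 )=8/955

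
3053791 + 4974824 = 8028615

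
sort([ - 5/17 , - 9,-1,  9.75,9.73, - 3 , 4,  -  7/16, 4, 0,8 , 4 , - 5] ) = [ - 9, - 5, - 3, - 1, - 7/16  , - 5/17 , 0, 4, 4,4 , 8  ,  9.73 , 9.75]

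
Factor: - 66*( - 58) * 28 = 107184 = 2^4 * 3^1*7^1*11^1*29^1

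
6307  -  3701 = 2606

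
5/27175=1/5435 = 0.00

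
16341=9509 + 6832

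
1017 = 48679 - 47662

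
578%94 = 14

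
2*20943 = 41886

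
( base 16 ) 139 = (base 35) 8x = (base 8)471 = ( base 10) 313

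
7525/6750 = 301/270 = 1.11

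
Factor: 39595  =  5^1*7919^1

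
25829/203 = 25829/203 = 127.24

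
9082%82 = 62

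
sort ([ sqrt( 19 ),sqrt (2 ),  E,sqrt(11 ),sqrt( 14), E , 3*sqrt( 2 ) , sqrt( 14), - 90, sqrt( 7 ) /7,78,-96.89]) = [  -  96.89, - 90,sqrt(7) /7,sqrt(2 ),E,E, sqrt(11 ),sqrt(14), sqrt( 14),3*sqrt ( 2 ), sqrt( 19 ),78] 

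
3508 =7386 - 3878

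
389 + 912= 1301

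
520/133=3 + 121/133 = 3.91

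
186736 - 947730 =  - 760994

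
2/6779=2/6779=0.00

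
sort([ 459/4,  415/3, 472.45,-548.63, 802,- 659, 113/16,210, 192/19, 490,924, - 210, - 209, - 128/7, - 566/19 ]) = [ - 659, - 548.63, - 210, - 209, - 566/19, - 128/7,113/16, 192/19, 459/4,415/3,210,472.45, 490 , 802, 924]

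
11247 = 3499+7748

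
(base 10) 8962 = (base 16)2302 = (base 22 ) ib8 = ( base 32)8O2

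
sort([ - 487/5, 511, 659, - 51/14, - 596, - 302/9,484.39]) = [ - 596, - 487/5,-302/9, - 51/14, 484.39,511,659] 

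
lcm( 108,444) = 3996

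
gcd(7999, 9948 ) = 1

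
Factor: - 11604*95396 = -1106975184 = -2^4* 3^1* 7^1 * 967^1*3407^1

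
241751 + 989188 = 1230939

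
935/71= 13 + 12/71 = 13.17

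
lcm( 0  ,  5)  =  0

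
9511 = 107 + 9404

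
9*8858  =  79722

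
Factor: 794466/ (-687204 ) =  - 437/378 = -2^(-1)*3^(-3)*7^ ( - 1 )  *  19^1*23^1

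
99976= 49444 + 50532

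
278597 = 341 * 817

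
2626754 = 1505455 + 1121299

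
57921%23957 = 10007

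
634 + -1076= - 442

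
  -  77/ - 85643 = 77/85643= 0.00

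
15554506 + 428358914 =443913420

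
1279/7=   1279/7 = 182.71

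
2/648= 1/324  =  0.00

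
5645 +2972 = 8617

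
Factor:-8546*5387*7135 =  -328476149770 =- 2^1*5^1*1427^1*4273^1*5387^1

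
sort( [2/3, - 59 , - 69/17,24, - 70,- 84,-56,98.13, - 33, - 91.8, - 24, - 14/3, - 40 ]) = [ - 91.8, - 84,-70, - 59, - 56,  -  40, - 33, - 24, - 14/3,- 69/17,2/3,24,98.13 ]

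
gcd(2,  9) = 1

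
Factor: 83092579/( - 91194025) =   -  5^( - 2) * 13^( - 1)*3167^1*26237^1 * 280597^( - 1)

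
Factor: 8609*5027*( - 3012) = -2^2*3^1*11^1*251^1*457^1*8609^1=-130351658316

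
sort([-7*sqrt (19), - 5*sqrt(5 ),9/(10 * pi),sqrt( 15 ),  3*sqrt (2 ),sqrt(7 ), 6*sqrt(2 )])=[ - 7*sqrt(19),  -  5*sqrt( 5 ), 9/ ( 10*pi), sqrt( 7), sqrt(15 ),3*sqrt ( 2 ),6*sqrt ( 2 ) ] 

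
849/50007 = 283/16669 = 0.02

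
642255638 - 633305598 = 8950040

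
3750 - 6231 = - 2481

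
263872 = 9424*28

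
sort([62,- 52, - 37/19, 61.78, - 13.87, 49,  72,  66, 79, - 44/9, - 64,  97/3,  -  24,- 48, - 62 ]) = [ - 64, - 62, - 52, - 48 , - 24, - 13.87 , - 44/9, - 37/19,97/3,  49, 61.78,62 , 66, 72,79]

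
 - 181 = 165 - 346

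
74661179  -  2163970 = 72497209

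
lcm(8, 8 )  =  8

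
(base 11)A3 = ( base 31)3K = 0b1110001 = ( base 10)113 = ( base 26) 49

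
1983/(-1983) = -1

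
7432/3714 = 3716/1857 = 2.00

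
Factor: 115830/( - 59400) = -2^( - 2) * 3^1*5^( - 1) *13^1 = -39/20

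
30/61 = 30/61= 0.49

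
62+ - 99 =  - 37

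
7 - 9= - 2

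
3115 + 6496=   9611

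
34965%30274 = 4691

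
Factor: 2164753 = 263^1*8231^1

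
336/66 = 5 + 1/11 = 5.09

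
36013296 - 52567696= -16554400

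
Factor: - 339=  - 3^1*113^1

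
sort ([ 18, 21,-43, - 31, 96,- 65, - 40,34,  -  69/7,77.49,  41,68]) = [- 65,-43 , - 40, - 31,-69/7, 18, 21, 34 , 41, 68,  77.49, 96 ]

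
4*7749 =30996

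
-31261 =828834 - 860095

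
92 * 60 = 5520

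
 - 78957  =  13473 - 92430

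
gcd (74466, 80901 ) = 9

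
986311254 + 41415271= 1027726525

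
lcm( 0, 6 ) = 0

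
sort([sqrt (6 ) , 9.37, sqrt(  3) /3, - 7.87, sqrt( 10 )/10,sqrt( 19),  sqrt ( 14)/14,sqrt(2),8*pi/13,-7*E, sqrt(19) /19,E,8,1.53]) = [-7*E, - 7.87,sqrt ( 19) /19 , sqrt(14) /14, sqrt(10) /10, sqrt( 3 )/3, sqrt(2),1.53, 8*pi/13, sqrt(6 ), E,sqrt(19 ) , 8,9.37] 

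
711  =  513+198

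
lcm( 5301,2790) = 53010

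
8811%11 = 0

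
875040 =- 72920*( - 12) 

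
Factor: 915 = 3^1*5^1*61^1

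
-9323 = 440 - 9763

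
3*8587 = 25761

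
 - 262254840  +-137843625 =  -400098465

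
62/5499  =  62/5499 = 0.01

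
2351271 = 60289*39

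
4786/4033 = 4786/4033=1.19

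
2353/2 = 2353/2 = 1176.50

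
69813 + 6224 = 76037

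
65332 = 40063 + 25269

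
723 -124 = 599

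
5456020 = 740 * 7373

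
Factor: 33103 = 7^1* 4729^1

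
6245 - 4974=1271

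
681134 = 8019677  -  7338543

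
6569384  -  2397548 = 4171836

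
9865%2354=449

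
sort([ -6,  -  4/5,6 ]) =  [ - 6, - 4/5,6] 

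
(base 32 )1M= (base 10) 54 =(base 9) 60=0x36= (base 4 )312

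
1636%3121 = 1636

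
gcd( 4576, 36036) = 572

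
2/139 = 2/139 = 0.01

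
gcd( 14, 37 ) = 1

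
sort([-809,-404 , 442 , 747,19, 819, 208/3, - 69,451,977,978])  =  [  -  809,- 404, - 69, 19,  208/3,442,451, 747,819,977,978]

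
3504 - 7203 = -3699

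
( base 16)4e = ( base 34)2a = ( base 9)86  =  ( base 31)2G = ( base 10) 78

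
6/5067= 2/1689 = 0.00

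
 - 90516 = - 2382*38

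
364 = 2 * 182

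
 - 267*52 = -13884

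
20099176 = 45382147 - 25282971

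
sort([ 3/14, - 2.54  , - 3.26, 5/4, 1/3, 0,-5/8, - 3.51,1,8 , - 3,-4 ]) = [-4,-3.51,-3.26, - 3,-2.54,-5/8, 0,3/14, 1/3, 1,5/4, 8]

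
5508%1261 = 464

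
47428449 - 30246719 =17181730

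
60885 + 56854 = 117739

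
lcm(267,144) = 12816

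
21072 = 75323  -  54251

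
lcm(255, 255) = 255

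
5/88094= 5/88094=0.00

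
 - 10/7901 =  -1+ 7891/7901 =-0.00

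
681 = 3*227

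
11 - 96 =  - 85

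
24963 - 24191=772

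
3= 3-0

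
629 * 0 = 0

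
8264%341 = 80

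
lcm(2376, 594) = 2376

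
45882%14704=1770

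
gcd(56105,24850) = 35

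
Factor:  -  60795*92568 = -2^3*3^3*5^1 * 7^2*19^1 *29^1* 193^1 = -5627671560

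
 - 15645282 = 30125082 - 45770364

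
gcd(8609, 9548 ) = 1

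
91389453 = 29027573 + 62361880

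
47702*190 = 9063380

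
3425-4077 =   -  652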